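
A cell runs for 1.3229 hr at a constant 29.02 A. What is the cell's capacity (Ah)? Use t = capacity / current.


C = I * t = 29.02 * 1.3229 = 38.39 Ah

38.39 Ah


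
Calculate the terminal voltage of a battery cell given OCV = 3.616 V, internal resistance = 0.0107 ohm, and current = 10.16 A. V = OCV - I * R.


IR drop = 10.16 * 0.0107 = 0.10871 V
V = 3.616 - 0.10871 = 3.507 V

3.507 V


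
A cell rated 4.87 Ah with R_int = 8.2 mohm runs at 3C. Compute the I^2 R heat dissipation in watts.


Convert: R = 8.2 mohm = 0.0082 ohm
Step 1: I = C_rate * capacity = 3 * 4.87 = 14.61 A
Step 2: Q = I^2 * R = 14.61^2 * 0.0082 = 213.45 * 0.0082 = 1.750 W

1.750 W


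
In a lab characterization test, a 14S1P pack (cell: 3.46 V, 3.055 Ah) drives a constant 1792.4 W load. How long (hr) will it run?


Step 1: E_pack = Ns * V_cell * Np * C_cell = 14 * 3.46 * 1 * 3.055 = 147.98 Wh
Step 2: t = E_pack / P = 147.98 / 1792.4 = 0.08256 hr

0.08256 hr


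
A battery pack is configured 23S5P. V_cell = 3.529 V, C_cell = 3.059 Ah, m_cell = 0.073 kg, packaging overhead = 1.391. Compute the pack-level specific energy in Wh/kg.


Step 1: V_pack = 23 * 3.529 = 81.167 V
Step 2: C_pack = 5 * 3.059 = 15.295 Ah
Step 3: E_pack = V_pack * C_pack = 81.167 * 15.295 = 1241.4 Wh
Step 4: m_pack = 23 * 5 * 0.073 * 1.391 = 11.677 kg
Step 5: ED = E_pack / m_pack = 1241.4 / 11.677 = 106.3 Wh/kg

106.3 Wh/kg


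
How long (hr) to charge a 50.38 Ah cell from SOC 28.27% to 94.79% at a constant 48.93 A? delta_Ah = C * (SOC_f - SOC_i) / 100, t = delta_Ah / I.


Step 1: dSOC = 94.79% - 28.27% = 66.52%
Step 2: delta_Ah = 50.38 * 66.52 / 100 = 33.513 Ah
Step 3: t = 33.513 / 48.93 = 0.6849 hr

0.6849 hr


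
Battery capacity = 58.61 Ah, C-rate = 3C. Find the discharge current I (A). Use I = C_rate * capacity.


I = C_rate * capacity = 3 * 58.61 = 175.83 A

175.83 A


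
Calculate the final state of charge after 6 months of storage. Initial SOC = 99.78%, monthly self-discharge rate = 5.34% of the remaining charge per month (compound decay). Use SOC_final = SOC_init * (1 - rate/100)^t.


Monthly retention factor = 1 - 5.34/100 = 0.9466
Over 6 months: factor^6 = 0.71945
SOC_final = 99.78 * 0.71945 = 71.79%

71.79%


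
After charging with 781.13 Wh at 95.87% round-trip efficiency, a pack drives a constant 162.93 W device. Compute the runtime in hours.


Step 1: E_discharge = eta/100 * E_charge = 95.87/100 * 781.13 = 748.87 Wh
Step 2: t = E_discharge / P = 748.87 / 162.93 = 4.596 hr

4.596 hr


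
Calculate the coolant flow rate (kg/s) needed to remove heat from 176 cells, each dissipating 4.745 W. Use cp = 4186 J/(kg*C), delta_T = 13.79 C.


Step 1: Total heat Q = 176 * 4.745 W = 835.12 W
Step 2: denom = cp * dT = 4186 * 13.79 = 57725
Step 3: m_dot = 835.12 / 57725 = 0.01447 kg/s

0.01447 kg/s


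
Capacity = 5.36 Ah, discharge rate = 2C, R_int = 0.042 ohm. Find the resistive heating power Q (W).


Step 1: I = C_rate * capacity = 2 * 5.36 = 10.72 A
Step 2: Q = I^2 * R = 10.72^2 * 0.042 = 114.92 * 0.042 = 4.827 W

4.827 W


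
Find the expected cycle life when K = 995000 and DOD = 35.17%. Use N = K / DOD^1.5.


Step 1: DOD^1.5 = 35.17^1.5 = 208.57
Step 2: N = 995000 / 208.57 = 4771 cycles

4771 cycles


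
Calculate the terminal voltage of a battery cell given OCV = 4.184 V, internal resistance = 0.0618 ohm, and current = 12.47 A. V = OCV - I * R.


IR drop = 12.47 * 0.0618 = 0.77065 V
V = 4.184 - 0.77065 = 3.413 V

3.413 V


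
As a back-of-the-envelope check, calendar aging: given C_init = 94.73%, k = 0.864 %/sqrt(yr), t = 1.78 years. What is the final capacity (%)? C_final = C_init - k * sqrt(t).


sqrt(t) = sqrt(1.78) = 1.3342
C_final = 94.73 - 0.864 * 1.3342 = 93.58%

93.58%


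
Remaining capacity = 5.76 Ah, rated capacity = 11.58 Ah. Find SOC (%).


SOC = (remaining / total) * 100 = (5.76 / 11.58) * 100 = 49.74%

49.74%


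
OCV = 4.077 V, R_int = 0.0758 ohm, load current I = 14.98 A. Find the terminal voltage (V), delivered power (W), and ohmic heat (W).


Step 1: V_terminal = OCV - I*R = 4.077 - 14.98 * 0.0758 = 2.9415 V
Step 2: P_out = V_terminal * I = 2.9415 * 14.98 = 44.06 W
Step 3: Q = I^2 * R = 14.98^2 * 0.0758 = 17.01 W

V=2.9415 V, P=44.06 W, Q=17.01 W


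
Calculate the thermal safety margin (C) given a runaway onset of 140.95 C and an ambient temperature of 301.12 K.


Convert: T_ambient = 301.12 K = 27.97 C
margin = 140.95 - 27.97 = 112.98 C

112.98 C


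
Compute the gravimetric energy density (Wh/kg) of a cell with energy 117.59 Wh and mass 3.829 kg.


ED = E / m = 117.59 / 3.829 = 30.71 Wh/kg

30.71 Wh/kg


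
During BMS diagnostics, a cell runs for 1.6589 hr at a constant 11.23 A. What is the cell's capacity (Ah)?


C = I * t = 11.23 * 1.6589 = 18.63 Ah

18.63 Ah


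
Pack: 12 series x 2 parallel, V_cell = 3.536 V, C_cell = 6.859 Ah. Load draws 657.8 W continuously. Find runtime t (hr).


Step 1: E_pack = Ns * V_cell * Np * C_cell = 12 * 3.536 * 2 * 6.859 = 582.08 Wh
Step 2: t = E_pack / P = 582.08 / 657.8 = 0.8849 hr

0.8849 hr


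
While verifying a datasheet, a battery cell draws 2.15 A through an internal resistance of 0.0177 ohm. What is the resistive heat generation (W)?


I^2 = 4.6225
Q = 4.6225 * 0.0177 = 0.08182 W

0.08182 W


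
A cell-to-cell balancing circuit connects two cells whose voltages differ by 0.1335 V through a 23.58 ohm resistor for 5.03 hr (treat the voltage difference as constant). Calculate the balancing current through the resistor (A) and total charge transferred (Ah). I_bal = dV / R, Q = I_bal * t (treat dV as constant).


I_bal = dV / R = 0.1335 / 23.58 = 0.0056616 A
Q = I_bal * t = 0.0056616 * 5.03 = 0.02848 Ah

I=0.0056616 A, Q=0.02848 Ah


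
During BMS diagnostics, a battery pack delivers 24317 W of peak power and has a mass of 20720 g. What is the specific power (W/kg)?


Convert: m = 20720 g = 20.72 kg
SP = P / m = 24317 / 20.72 = 1174 W/kg

1174 W/kg


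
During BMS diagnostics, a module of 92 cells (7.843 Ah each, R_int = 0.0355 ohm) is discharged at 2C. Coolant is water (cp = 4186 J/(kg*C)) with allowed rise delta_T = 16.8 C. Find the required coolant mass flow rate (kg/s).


Step 1: I = 2 * 7.843 = 15.686 A
Step 2: Q_cell = I^2 * R = 15.686^2 * 0.0355 = 8.7348 W
Step 3: Q_total = 92 * 8.7348 = 803.6 W
Step 4: m_dot = Q_total / (cp * dT) = 803.6 / (4186 * 16.8) = 0.01143 kg/s

0.01143 kg/s


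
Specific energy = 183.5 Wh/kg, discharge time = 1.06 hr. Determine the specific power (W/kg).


Specific power = 183.5 Wh/kg / 1.06 hr = 173.1 W/kg

173.1 W/kg


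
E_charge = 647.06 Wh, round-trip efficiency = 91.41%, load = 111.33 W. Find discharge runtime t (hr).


Step 1: E_discharge = eta/100 * E_charge = 91.41/100 * 647.06 = 591.48 Wh
Step 2: t = E_discharge / P = 591.48 / 111.33 = 5.313 hr

5.313 hr


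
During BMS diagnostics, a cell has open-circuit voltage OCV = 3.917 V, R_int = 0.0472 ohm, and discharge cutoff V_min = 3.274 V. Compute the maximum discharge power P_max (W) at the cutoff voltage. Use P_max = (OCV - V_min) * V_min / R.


P_max = (OCV - V_min) * V_min / R = (3.917 - 3.274) * 3.274 / 0.0472 = 0.643 * 3.274 / 0.0472 = 44.60 W

44.60 W


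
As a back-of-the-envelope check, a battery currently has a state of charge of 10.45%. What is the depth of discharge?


DOD = 100 - SOC = 100 - 10.45 = 89.55%

89.55%


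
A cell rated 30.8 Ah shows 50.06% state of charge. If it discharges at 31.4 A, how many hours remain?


Step 1: remaining = SOC/100 * C_total = 50.06/100 * 30.8 = 15.418 Ah
Step 2: t = remaining / I = 15.418 / 31.4 = 0.4910 hr

0.4910 hr


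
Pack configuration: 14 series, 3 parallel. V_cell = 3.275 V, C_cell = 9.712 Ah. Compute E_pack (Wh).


E = Ns * Vcell * Np * Ccell = 14 * 3.275 * 3 * 9.712 = 1336 Wh

1336 Wh


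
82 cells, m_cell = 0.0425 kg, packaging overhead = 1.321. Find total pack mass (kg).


m_pack = n * m_cell * overhead = 82 * 0.0425 * 1.321 = 4.604 kg

4.604 kg


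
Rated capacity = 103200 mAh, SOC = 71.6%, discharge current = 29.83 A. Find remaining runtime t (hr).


Convert: C_total = 103200 mAh = 103.2 Ah
Step 1: remaining = SOC/100 * C_total = 71.6/100 * 103.2 = 73.891 Ah
Step 2: t = remaining / I = 73.891 / 29.83 = 2.477 hr

2.477 hr


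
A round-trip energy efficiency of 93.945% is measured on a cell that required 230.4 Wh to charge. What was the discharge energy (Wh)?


E_dis = eta/100 * E_chg = 93.945/100 * 230.4 = 216.4 Wh

216.4 Wh


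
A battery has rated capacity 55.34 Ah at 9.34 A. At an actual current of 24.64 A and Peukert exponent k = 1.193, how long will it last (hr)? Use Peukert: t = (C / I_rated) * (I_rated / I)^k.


Step 1: t_rated = C / I_rated = 55.34 / 9.34 = 5.9251 hr
Step 2: ratio = 9.34 / 24.64 = 0.37906
Step 3: ratio^k = 0.37906^1.193 = 0.31434
Step 4: t = t_rated * ratio^k = 5.9251 * 0.31434 = 1.862 hr

1.862 hr


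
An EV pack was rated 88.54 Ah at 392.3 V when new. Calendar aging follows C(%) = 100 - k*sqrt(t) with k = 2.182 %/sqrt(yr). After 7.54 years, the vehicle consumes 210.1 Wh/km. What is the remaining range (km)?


Step 1: capacity retention = 100 - 2.182 * sqrt(7.54) = 100 - 2.182 * 2.7459 = 94.008%
Step 2: C_now = 88.54 * 94.008/100 = 83.235 Ah
Step 3: E_pack = V * C_now = 392.3 * 83.235 = 32653 Wh
Step 4: range = E_pack / consumption = 32653 / 210.1 = 155.4 km

155.4 km


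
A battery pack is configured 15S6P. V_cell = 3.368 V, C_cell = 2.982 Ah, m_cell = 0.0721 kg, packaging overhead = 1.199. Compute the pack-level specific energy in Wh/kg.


Step 1: V_pack = 15 * 3.368 = 50.52 V
Step 2: C_pack = 6 * 2.982 = 17.892 Ah
Step 3: E_pack = V_pack * C_pack = 50.52 * 17.892 = 903.9 Wh
Step 4: m_pack = 15 * 6 * 0.0721 * 1.199 = 7.7803 kg
Step 5: ED = E_pack / m_pack = 903.9 / 7.7803 = 116.2 Wh/kg

116.2 Wh/kg


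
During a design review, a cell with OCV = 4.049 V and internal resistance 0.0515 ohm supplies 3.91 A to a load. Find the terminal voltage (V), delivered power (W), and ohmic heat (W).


Step 1: V_terminal = OCV - I*R = 4.049 - 3.91 * 0.0515 = 3.8476 V
Step 2: P_out = V_terminal * I = 3.8476 * 3.91 = 15.04 W
Step 3: Q = I^2 * R = 3.91^2 * 0.0515 = 0.7873 W

V=3.8476 V, P=15.04 W, Q=0.7873 W


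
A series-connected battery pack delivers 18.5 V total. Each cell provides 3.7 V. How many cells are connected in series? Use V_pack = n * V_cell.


Rearranging: n = V_pack / V_cell = 18.5 / 3.7 = 5 cells

5


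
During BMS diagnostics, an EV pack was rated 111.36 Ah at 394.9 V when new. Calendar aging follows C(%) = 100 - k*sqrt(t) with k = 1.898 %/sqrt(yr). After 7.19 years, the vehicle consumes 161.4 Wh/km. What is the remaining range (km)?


Step 1: capacity retention = 100 - 1.898 * sqrt(7.19) = 100 - 1.898 * 2.6814 = 94.911%
Step 2: C_now = 111.36 * 94.911/100 = 105.69 Ah
Step 3: E_pack = V * C_now = 394.9 * 105.69 = 41737 Wh
Step 4: range = E_pack / consumption = 41737 / 161.4 = 258.6 km

258.6 km


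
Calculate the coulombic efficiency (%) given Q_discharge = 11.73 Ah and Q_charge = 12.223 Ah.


Coulombic efficiency = 11.73/12.223 * 100% = 95.97%

95.97%


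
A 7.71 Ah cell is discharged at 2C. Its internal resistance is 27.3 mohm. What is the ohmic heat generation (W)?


Convert: R = 27.3 mohm = 0.0273 ohm
Step 1: I = C_rate * capacity = 2 * 7.71 = 15.42 A
Step 2: Q = I^2 * R = 15.42^2 * 0.0273 = 237.78 * 0.0273 = 6.491 W

6.491 W


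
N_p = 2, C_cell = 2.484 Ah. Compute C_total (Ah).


C_total = 2 * 2.484 = 4.968 Ah

4.968 Ah


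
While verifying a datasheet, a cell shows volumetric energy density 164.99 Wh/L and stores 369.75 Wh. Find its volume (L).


V = E / ED = 369.75 / 164.99 = 2.241 L

2.241 L


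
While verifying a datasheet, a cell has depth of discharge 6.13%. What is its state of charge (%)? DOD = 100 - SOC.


SOC = 100 - DOD = 100 - 6.13 = 93.87%

93.87%


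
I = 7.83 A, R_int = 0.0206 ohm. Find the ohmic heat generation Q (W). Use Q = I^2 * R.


I^2 = 61.309
Q = 61.309 * 0.0206 = 1.263 W

1.263 W


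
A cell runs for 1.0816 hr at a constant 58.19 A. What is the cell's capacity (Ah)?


C = I * t = 58.19 * 1.0816 = 62.94 Ah

62.94 Ah


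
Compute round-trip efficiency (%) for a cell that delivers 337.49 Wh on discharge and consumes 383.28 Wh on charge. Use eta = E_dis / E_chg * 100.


eta_e = E_dis / E_chg * 100 = 337.49 / 383.28 * 100 = 88.05%

88.05%


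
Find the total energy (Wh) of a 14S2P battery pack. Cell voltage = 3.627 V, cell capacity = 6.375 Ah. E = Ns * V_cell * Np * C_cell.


E = Ns * Vcell * Np * Ccell = 14 * 3.627 * 2 * 6.375 = 647.4 Wh

647.4 Wh


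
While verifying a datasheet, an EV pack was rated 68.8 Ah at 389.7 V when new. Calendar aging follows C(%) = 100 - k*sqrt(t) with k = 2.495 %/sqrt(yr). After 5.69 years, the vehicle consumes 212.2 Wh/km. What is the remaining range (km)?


Step 1: capacity retention = 100 - 2.495 * sqrt(5.69) = 100 - 2.495 * 2.3854 = 94.048%
Step 2: C_now = 68.8 * 94.048/100 = 64.705 Ah
Step 3: E_pack = V * C_now = 389.7 * 64.705 = 25216 Wh
Step 4: range = E_pack / consumption = 25216 / 212.2 = 118.8 km

118.8 km


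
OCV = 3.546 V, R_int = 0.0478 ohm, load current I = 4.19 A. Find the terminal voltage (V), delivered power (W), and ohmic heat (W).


Step 1: V_terminal = OCV - I*R = 3.546 - 4.19 * 0.0478 = 3.3457 V
Step 2: P_out = V_terminal * I = 3.3457 * 4.19 = 14.02 W
Step 3: Q = I^2 * R = 4.19^2 * 0.0478 = 0.8392 W

V=3.3457 V, P=14.02 W, Q=0.8392 W


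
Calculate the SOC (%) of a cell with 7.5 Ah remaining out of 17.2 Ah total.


SOC% = 7.5 / 17.2 * 100 = 43.60%

43.60%


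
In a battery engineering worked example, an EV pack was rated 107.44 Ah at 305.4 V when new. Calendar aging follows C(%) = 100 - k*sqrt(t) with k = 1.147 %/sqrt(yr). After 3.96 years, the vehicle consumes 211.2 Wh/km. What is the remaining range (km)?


Step 1: capacity retention = 100 - 1.147 * sqrt(3.96) = 100 - 1.147 * 1.99 = 97.717%
Step 2: C_now = 107.44 * 97.717/100 = 104.99 Ah
Step 3: E_pack = V * C_now = 305.4 * 104.99 = 32064 Wh
Step 4: range = E_pack / consumption = 32064 / 211.2 = 151.8 km

151.8 km


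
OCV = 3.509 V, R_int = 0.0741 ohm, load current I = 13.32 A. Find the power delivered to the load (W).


Step 1: V_terminal = OCV - I*R = 3.509 - 13.32 * 0.0741 = 2.522 V
Step 2: P_out = V_terminal * I = 2.522 * 13.32 = 33.59 W

33.59 W


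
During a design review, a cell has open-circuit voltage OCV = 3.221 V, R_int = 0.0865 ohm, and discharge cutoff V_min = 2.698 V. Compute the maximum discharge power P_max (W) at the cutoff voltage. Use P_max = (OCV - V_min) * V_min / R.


dV = OCV - V_min = 0.523 V (so I_max = dV / R)
P_max = dV * V_min / R = 0.523 * 2.698 / 0.0865 = 16.31 W

16.31 W


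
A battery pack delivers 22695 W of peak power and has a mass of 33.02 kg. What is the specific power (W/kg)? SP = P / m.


SP = P / m = 22695 / 33.02 = 687.3 W/kg

687.3 W/kg


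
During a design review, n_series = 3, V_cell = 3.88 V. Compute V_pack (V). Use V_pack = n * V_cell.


Series voltages add: 3 * 3.88 V = 11.64 V

11.64 V


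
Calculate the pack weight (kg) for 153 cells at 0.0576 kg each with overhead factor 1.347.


m_pack = n * m_cell * overhead = 153 * 0.0576 * 1.347 = 11.87 kg

11.87 kg


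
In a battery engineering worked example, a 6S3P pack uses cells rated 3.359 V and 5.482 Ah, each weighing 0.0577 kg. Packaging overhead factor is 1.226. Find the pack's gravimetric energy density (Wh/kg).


Step 1: V_pack = 6 * 3.359 = 20.154 V
Step 2: C_pack = 3 * 5.482 = 16.446 Ah
Step 3: E_pack = V_pack * C_pack = 20.154 * 16.446 = 331.45 Wh
Step 4: m_pack = 6 * 3 * 0.0577 * 1.226 = 1.2733 kg
Step 5: ED = E_pack / m_pack = 331.45 / 1.2733 = 260.3 Wh/kg

260.3 Wh/kg


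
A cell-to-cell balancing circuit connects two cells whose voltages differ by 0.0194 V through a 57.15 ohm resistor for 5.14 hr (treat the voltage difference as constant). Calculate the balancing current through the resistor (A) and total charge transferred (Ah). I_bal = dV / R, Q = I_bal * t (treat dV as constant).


I_bal = dV / R = 0.0194 / 57.15 = 3.3946e-04 A
Q = I_bal * t = 3.3946e-04 * 5.14 = 0.001745 Ah

I=3.3946e-04 A, Q=0.001745 Ah


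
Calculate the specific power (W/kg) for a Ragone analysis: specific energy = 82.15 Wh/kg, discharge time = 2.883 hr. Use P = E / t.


Specific power = 82.15 Wh/kg / 2.883 hr = 28.49 W/kg

28.49 W/kg


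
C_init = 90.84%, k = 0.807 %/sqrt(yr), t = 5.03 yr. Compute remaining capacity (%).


sqrt(t) = sqrt(5.03) = 2.2428
C_final = 90.84 - 0.807 * 2.2428 = 89.03%

89.03%


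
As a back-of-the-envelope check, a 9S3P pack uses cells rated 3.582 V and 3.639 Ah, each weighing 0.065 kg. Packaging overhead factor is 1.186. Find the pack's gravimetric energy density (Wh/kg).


Step 1: V_pack = 9 * 3.582 = 32.238 V
Step 2: C_pack = 3 * 3.639 = 10.917 Ah
Step 3: E_pack = V_pack * C_pack = 32.238 * 10.917 = 351.94 Wh
Step 4: m_pack = 9 * 3 * 0.065 * 1.186 = 2.0814 kg
Step 5: ED = E_pack / m_pack = 351.94 / 2.0814 = 169.1 Wh/kg

169.1 Wh/kg


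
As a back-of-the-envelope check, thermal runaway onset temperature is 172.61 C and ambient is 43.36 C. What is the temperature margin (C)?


margin = T_onset - T_ambient = 172.61 - 43.36 = 129.25 C

129.25 C


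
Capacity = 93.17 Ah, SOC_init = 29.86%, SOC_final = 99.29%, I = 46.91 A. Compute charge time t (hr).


delta_Ah = 93.17 * (99.29 - 29.86) / 100 = 64.688 Ah
t = delta_Ah / I = 64.688 / 46.91 = 1.379 hr

1.379 hr


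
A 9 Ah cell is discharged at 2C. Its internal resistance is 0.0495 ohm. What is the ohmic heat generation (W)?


Step 1: I = C_rate * capacity = 2 * 9 = 18 A
Step 2: Q = I^2 * R = 18^2 * 0.0495 = 324 * 0.0495 = 16.04 W

16.04 W


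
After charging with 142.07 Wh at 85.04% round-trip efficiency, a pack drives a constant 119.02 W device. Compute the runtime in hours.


Step 1: E_discharge = eta/100 * E_charge = 85.04/100 * 142.07 = 120.82 Wh
Step 2: t = E_discharge / P = 120.82 / 119.02 = 1.015 hr

1.015 hr


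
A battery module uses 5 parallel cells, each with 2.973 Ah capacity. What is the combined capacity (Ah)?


C_total = 5 * 2.973 = 14.865 Ah

14.865 Ah


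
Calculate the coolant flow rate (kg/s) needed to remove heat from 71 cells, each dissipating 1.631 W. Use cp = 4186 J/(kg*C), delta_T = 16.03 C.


Step 1: Total heat Q = 71 * 1.631 W = 115.8 W
Step 2: denom = cp * dT = 4186 * 16.03 = 67102
Step 3: m_dot = 115.8 / 67102 = 0.001726 kg/s

0.001726 kg/s


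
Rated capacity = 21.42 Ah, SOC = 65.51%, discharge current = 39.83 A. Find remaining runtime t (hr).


Step 1: remaining = SOC/100 * C_total = 65.51/100 * 21.42 = 14.032 Ah
Step 2: t = remaining / I = 14.032 / 39.83 = 0.3523 hr

0.3523 hr


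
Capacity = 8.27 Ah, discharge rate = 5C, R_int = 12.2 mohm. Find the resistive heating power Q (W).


Convert: R = 12.2 mohm = 0.0122 ohm
Step 1: I = C_rate * capacity = 5 * 8.27 = 41.35 A
Step 2: Q = I^2 * R = 41.35^2 * 0.0122 = 1709.8 * 0.0122 = 20.86 W

20.86 W


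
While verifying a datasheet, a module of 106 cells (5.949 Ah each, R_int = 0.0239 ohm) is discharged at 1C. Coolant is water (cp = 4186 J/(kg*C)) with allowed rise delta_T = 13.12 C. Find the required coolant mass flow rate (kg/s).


Step 1: I = 1 * 5.949 = 5.949 A
Step 2: Q_cell = I^2 * R = 5.949^2 * 0.0239 = 0.84584 W
Step 3: Q_total = 106 * 0.84584 = 89.659 W
Step 4: m_dot = Q_total / (cp * dT) = 89.659 / (4186 * 13.12) = 0.001633 kg/s

0.001633 kg/s


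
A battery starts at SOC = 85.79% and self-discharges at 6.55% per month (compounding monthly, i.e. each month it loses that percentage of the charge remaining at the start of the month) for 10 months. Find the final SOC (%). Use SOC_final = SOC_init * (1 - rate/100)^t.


decay = (1 - 6.55/100)^10 = 0.50792
SOC_final = 85.79 * 0.50792 = 43.57%

43.57%


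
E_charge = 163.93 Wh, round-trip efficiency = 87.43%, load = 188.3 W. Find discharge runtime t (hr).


Step 1: E_discharge = eta/100 * E_charge = 87.43/100 * 163.93 = 143.32 Wh
Step 2: t = E_discharge / P = 143.32 / 188.3 = 0.7611 hr

0.7611 hr


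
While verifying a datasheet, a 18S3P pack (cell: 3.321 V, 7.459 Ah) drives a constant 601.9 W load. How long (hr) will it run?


Step 1: E_pack = Ns * V_cell * Np * C_cell = 18 * 3.321 * 3 * 7.459 = 1337.7 Wh
Step 2: t = E_pack / P = 1337.7 / 601.9 = 2.222 hr

2.222 hr


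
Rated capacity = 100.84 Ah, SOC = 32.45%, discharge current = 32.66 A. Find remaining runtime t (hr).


Step 1: remaining = SOC/100 * C_total = 32.45/100 * 100.84 = 32.723 Ah
Step 2: t = remaining / I = 32.723 / 32.66 = 1.002 hr

1.002 hr


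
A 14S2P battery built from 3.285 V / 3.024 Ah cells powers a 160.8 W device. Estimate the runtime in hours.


Step 1: E_pack = Ns * V_cell * Np * C_cell = 14 * 3.285 * 2 * 3.024 = 278.15 Wh
Step 2: t = E_pack / P = 278.15 / 160.8 = 1.730 hr

1.730 hr


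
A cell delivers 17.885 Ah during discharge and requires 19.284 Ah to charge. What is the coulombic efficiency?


eta_c = Q_dis / Q_chg * 100 = 17.885 / 19.284 * 100 = 92.75%

92.75%


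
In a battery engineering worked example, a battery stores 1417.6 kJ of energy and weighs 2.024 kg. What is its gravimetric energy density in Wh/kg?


Convert: E = 1417.6 kJ = 393.78 Wh
ED = E / m = 393.78 / 2.024 = 194.6 Wh/kg

194.6 Wh/kg


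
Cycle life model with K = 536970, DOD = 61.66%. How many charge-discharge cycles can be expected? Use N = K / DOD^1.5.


DOD^1.5 = 484.18
N = K / DOD^1.5 = 536970 / 484.18 = 1109

1109 cycles


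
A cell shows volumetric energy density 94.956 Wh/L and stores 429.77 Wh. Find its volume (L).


V = E / ED = 429.77 / 94.956 = 4.526 L

4.526 L


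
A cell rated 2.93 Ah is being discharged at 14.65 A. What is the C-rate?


Rearranging: C_rate = 14.65 / 2.93 = 5C

5C


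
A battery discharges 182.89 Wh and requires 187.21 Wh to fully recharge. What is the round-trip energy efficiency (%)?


eta_e = E_dis / E_chg * 100 = 182.89 / 187.21 * 100 = 97.69%

97.69%


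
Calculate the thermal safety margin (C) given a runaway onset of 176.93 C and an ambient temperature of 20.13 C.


Safety margin = 176.93 C - 20.13 C = 156.8 C

156.8 C


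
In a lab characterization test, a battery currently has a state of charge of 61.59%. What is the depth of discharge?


Complement of SOC: DOD = 100% - 61.59% = 38.41%

38.41%


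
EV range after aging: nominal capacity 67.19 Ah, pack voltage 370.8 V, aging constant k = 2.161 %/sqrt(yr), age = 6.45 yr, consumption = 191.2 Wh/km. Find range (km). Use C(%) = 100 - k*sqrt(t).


Step 1: capacity retention = 100 - 2.161 * sqrt(6.45) = 100 - 2.161 * 2.5397 = 94.512%
Step 2: C_now = 67.19 * 94.512/100 = 63.503 Ah
Step 3: E_pack = V * C_now = 370.8 * 63.503 = 23547 Wh
Step 4: range = E_pack / consumption = 23547 / 191.2 = 123.2 km

123.2 km


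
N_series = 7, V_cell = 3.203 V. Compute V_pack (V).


With 7 cells in series at 3.203 V each, V_pack = 22.421 V

22.421 V


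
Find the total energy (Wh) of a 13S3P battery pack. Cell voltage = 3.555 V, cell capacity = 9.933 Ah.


V_pack = 13 * 3.555 = 46.215 V
C_pack = 3 * 9.933 = 29.799 Ah
E = V_pack * C_pack = 46.215 * 29.799 = 1377 Wh

1377 Wh


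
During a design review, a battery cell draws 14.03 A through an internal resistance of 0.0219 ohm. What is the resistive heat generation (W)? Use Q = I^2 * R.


Q = I^2 * R = 14.03^2 * 0.0219 = 4.311 W

4.311 W


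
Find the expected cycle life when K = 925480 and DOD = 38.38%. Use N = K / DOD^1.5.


Step 1: DOD^1.5 = 38.38^1.5 = 237.77
Step 2: N = 925480 / 237.77 = 3892 cycles

3892 cycles


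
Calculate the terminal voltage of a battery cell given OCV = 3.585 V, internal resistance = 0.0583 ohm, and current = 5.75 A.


IR drop = 5.75 * 0.0583 = 0.33523 V
V = 3.585 - 0.33523 = 3.250 V

3.250 V


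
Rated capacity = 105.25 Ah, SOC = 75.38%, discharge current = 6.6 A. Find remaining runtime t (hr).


Step 1: remaining = SOC/100 * C_total = 75.38/100 * 105.25 = 79.337 Ah
Step 2: t = remaining / I = 79.337 / 6.6 = 12.02 hr

12.02 hr


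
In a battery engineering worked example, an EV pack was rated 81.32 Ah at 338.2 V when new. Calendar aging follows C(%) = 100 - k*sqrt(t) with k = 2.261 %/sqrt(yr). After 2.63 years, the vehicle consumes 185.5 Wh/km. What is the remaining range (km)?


Step 1: capacity retention = 100 - 2.261 * sqrt(2.63) = 100 - 2.261 * 1.6217 = 96.333%
Step 2: C_now = 81.32 * 96.333/100 = 78.338 Ah
Step 3: E_pack = V * C_now = 338.2 * 78.338 = 26494 Wh
Step 4: range = E_pack / consumption = 26494 / 185.5 = 142.8 km

142.8 km


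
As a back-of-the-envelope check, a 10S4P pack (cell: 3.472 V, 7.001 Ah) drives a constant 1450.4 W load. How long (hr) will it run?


Step 1: E_pack = Ns * V_cell * Np * C_cell = 10 * 3.472 * 4 * 7.001 = 972.3 Wh
Step 2: t = E_pack / P = 972.3 / 1450.4 = 0.6704 hr

0.6704 hr


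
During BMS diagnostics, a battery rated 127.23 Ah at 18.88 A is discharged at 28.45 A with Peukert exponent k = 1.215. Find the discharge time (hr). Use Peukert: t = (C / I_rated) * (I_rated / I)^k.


t_rated = C / I_rated = 127.23 / 18.88 = 6.7389 hr
(I_rated/I)^k = (0.66362)^1.215 = 0.60762
t = t_rated * (I_rated/I)^k = 6.7389 * 0.60762 = 4.095 hr

4.095 hr


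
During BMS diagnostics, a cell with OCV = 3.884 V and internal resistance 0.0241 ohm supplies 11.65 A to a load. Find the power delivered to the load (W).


Step 1: V_terminal = OCV - I*R = 3.884 - 11.65 * 0.0241 = 3.6032 V
Step 2: P_out = V_terminal * I = 3.6032 * 11.65 = 41.98 W

41.98 W


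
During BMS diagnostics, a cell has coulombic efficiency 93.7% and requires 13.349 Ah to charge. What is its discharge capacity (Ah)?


Q_dis = eta/100 * Q_chg = 93.7/100 * 13.349 = 12.51 Ah

12.51 Ah


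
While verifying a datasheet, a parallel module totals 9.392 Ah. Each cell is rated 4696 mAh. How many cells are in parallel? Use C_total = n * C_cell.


Convert: C_cell = 4696 mAh = 4.696 Ah
n = C_total / C_cell = 9.392 / 4.696 = 2

2


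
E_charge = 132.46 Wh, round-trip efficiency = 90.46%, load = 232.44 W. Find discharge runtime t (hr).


Step 1: E_discharge = eta/100 * E_charge = 90.46/100 * 132.46 = 119.82 Wh
Step 2: t = E_discharge / P = 119.82 / 232.44 = 0.5155 hr

0.5155 hr


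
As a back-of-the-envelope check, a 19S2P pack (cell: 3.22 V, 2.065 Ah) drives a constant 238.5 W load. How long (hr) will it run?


Step 1: E_pack = Ns * V_cell * Np * C_cell = 19 * 3.22 * 2 * 2.065 = 252.67 Wh
Step 2: t = E_pack / P = 252.67 / 238.5 = 1.059 hr

1.059 hr


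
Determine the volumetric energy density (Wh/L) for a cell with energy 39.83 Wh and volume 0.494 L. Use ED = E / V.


ED = E / V = 39.83 / 0.494 = 80.63 Wh/L

80.63 Wh/L


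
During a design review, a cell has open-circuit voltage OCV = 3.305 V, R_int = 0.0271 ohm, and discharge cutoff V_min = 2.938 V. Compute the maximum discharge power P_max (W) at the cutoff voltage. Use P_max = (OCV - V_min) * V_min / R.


dV = OCV - V_min = 0.367 V (so I_max = dV / R)
P_max = dV * V_min / R = 0.367 * 2.938 / 0.0271 = 39.79 W

39.79 W


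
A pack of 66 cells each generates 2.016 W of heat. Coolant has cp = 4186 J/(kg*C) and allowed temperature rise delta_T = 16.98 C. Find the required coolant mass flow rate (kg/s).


Q_total = 66 * 2.016 = 133.06 W
m_dot = Q_total / (cp * dT) = 133.06 / (4186 * 16.98) = 0.001872 kg/s

0.001872 kg/s


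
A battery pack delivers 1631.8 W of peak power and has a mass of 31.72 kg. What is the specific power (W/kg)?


SP = P / m = 1631.8 / 31.72 = 51.44 W/kg

51.44 W/kg


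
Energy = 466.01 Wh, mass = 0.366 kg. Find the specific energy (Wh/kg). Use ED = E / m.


Specific energy = 466.01 Wh / 0.366 kg = 1273 Wh/kg

1273 Wh/kg


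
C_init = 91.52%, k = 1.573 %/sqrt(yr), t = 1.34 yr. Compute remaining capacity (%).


sqrt(t) = sqrt(1.34) = 1.1576
C_final = 91.52 - 1.573 * 1.1576 = 89.70%

89.70%


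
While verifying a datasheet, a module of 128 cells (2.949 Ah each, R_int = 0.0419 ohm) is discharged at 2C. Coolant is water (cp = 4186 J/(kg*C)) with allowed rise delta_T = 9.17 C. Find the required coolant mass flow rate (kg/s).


Step 1: I = 2 * 2.949 = 5.898 A
Step 2: Q_cell = I^2 * R = 5.898^2 * 0.0419 = 1.4576 W
Step 3: Q_total = 128 * 1.4576 = 186.57 W
Step 4: m_dot = Q_total / (cp * dT) = 186.57 / (4186 * 9.17) = 0.004860 kg/s

0.004860 kg/s


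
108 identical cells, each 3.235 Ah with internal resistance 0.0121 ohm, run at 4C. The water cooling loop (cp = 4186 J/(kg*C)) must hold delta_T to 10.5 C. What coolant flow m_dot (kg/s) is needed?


Step 1: I = 4 * 3.235 = 12.94 A
Step 2: Q_cell = I^2 * R = 12.94^2 * 0.0121 = 2.0261 W
Step 3: Q_total = 108 * 2.0261 = 218.82 W
Step 4: m_dot = Q_total / (cp * dT) = 218.82 / (4186 * 10.5) = 0.004978 kg/s

0.004978 kg/s


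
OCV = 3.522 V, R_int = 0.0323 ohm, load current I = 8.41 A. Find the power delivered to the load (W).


Step 1: V_terminal = OCV - I*R = 3.522 - 8.41 * 0.0323 = 3.2504 V
Step 2: P_out = V_terminal * I = 3.2504 * 8.41 = 27.34 W

27.34 W


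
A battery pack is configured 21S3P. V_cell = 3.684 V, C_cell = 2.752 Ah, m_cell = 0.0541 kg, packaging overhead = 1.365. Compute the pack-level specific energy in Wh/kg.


Step 1: V_pack = 21 * 3.684 = 77.364 V
Step 2: C_pack = 3 * 2.752 = 8.256 Ah
Step 3: E_pack = V_pack * C_pack = 77.364 * 8.256 = 638.72 Wh
Step 4: m_pack = 21 * 3 * 0.0541 * 1.365 = 4.6523 kg
Step 5: ED = E_pack / m_pack = 638.72 / 4.6523 = 137.3 Wh/kg

137.3 Wh/kg


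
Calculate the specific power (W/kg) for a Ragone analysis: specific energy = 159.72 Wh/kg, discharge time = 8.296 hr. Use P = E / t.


Specific power = 159.72 Wh/kg / 8.296 hr = 19.25 W/kg

19.25 W/kg


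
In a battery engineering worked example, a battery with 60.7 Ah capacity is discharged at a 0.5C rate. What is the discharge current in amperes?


I = C_rate * capacity = 0.5 * 60.7 = 30.35 A

30.35 A


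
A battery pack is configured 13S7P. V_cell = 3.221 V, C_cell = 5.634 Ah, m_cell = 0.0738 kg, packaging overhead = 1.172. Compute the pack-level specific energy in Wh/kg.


Step 1: V_pack = 13 * 3.221 = 41.873 V
Step 2: C_pack = 7 * 5.634 = 39.438 Ah
Step 3: E_pack = V_pack * C_pack = 41.873 * 39.438 = 1651.4 Wh
Step 4: m_pack = 13 * 7 * 0.0738 * 1.172 = 7.8709 kg
Step 5: ED = E_pack / m_pack = 1651.4 / 7.8709 = 209.8 Wh/kg

209.8 Wh/kg


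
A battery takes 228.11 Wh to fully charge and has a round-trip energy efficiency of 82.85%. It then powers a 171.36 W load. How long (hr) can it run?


Step 1: E_discharge = eta/100 * E_charge = 82.85/100 * 228.11 = 188.99 Wh
Step 2: t = E_discharge / P = 188.99 / 171.36 = 1.103 hr

1.103 hr


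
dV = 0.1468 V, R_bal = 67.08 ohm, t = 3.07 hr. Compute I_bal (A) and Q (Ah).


I_bal = dV / R = 0.1468 / 67.08 = 0.0021884 A
Q = I_bal * t = 0.0021884 * 3.07 = 0.006718 Ah

I=0.0021884 A, Q=0.006718 Ah


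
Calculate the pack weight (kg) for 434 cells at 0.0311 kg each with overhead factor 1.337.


Cell mass sum = 434 * 0.0311 = 13.497 kg
With overhead 1.337: m_pack = 13.497 * 1.337 = 18.05 kg

18.05 kg


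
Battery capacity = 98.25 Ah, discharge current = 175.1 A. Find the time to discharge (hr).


Runtime = 98.25 Ah / 175.1 A = 0.5611 hr

0.5611 hr


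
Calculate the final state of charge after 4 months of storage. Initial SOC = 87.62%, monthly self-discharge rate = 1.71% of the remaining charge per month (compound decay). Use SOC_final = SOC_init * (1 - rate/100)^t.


decay = (1 - 1.71/100)^4 = 0.93333
SOC_final = 87.62 * 0.93333 = 81.78%

81.78%


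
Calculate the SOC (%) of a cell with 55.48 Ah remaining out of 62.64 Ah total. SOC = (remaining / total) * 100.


SOC = (remaining / total) * 100 = (55.48 / 62.64) * 100 = 88.57%

88.57%


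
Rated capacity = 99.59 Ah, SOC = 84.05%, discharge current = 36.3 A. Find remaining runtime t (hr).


Step 1: remaining = SOC/100 * C_total = 84.05/100 * 99.59 = 83.705 Ah
Step 2: t = remaining / I = 83.705 / 36.3 = 2.306 hr

2.306 hr


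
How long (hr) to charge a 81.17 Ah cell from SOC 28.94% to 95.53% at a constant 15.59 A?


delta_Ah = 81.17 * (95.53 - 28.94) / 100 = 54.051 Ah
t = delta_Ah / I = 54.051 / 15.59 = 3.467 hr

3.467 hr


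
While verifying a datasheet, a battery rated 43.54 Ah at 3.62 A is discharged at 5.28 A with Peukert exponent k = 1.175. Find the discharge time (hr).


Step 1: t_rated = C / I_rated = 43.54 / 3.62 = 12.028 hr
Step 2: ratio = 3.62 / 5.28 = 0.68561
Step 3: ratio^k = 0.68561^1.175 = 0.64179
Step 4: t = t_rated * ratio^k = 12.028 * 0.64179 = 7.719 hr

7.719 hr


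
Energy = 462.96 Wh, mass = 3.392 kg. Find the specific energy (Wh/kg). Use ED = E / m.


ED = E / m = 462.96 / 3.392 = 136.5 Wh/kg

136.5 Wh/kg


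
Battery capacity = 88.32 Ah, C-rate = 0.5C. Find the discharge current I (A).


At 0.5C: I = 0.5 * 88.32 Ah = 44.16 A

44.16 A


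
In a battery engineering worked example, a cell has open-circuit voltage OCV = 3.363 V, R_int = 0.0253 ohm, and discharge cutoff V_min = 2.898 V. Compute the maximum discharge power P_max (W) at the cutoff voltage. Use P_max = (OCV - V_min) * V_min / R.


P_max = (OCV - V_min) * V_min / R = (3.363 - 2.898) * 2.898 / 0.0253 = 0.465 * 2.898 / 0.0253 = 53.26 W

53.26 W


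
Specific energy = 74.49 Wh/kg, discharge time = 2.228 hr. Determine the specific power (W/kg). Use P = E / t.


P_specific = E / t = 74.49 / 2.228 = 33.43 W/kg

33.43 W/kg


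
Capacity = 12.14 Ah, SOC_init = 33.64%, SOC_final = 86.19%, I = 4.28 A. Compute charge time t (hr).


Step 1: dSOC = 86.19% - 33.64% = 52.55%
Step 2: delta_Ah = 12.14 * 52.55 / 100 = 6.3796 Ah
Step 3: t = 6.3796 / 4.28 = 1.491 hr

1.491 hr


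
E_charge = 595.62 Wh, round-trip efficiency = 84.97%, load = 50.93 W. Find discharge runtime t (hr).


Step 1: E_discharge = eta/100 * E_charge = 84.97/100 * 595.62 = 506.1 Wh
Step 2: t = E_discharge / P = 506.1 / 50.93 = 9.937 hr

9.937 hr


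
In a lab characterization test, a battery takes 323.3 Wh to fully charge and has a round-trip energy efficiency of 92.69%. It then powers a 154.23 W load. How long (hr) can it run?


Step 1: E_discharge = eta/100 * E_charge = 92.69/100 * 323.3 = 299.67 Wh
Step 2: t = E_discharge / P = 299.67 / 154.23 = 1.943 hr

1.943 hr


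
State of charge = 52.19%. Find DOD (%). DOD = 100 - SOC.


Complement of SOC: DOD = 100% - 52.19% = 47.81%

47.81%


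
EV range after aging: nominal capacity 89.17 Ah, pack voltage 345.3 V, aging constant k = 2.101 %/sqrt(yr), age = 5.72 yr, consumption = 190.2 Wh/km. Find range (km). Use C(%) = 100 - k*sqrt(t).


Step 1: capacity retention = 100 - 2.101 * sqrt(5.72) = 100 - 2.101 * 2.3917 = 94.975%
Step 2: C_now = 89.17 * 94.975/100 = 84.689 Ah
Step 3: E_pack = V * C_now = 345.3 * 84.689 = 29243 Wh
Step 4: range = E_pack / consumption = 29243 / 190.2 = 153.7 km

153.7 km


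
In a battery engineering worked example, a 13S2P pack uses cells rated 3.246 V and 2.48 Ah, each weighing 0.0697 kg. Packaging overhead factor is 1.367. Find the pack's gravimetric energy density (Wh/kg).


Step 1: V_pack = 13 * 3.246 = 42.198 V
Step 2: C_pack = 2 * 2.48 = 4.96 Ah
Step 3: E_pack = V_pack * C_pack = 42.198 * 4.96 = 209.3 Wh
Step 4: m_pack = 13 * 2 * 0.0697 * 1.367 = 2.4773 kg
Step 5: ED = E_pack / m_pack = 209.3 / 2.4773 = 84.49 Wh/kg

84.49 Wh/kg


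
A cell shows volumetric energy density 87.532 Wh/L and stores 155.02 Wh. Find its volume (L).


V = E / ED = 155.02 / 87.532 = 1.771 L

1.771 L


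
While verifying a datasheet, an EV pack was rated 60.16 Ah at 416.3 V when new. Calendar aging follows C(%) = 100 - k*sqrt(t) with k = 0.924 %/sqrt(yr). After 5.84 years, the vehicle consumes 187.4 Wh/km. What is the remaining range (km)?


Step 1: capacity retention = 100 - 0.924 * sqrt(5.84) = 100 - 0.924 * 2.4166 = 97.767%
Step 2: C_now = 60.16 * 97.767/100 = 58.817 Ah
Step 3: E_pack = V * C_now = 416.3 * 58.817 = 24486 Wh
Step 4: range = E_pack / consumption = 24486 / 187.4 = 130.7 km

130.7 km


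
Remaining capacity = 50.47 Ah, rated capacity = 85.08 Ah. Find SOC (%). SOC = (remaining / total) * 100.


SOC% = 50.47 / 85.08 * 100 = 59.32%

59.32%


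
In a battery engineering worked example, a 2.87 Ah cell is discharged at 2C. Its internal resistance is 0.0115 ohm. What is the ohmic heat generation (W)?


Step 1: I = C_rate * capacity = 2 * 2.87 = 5.74 A
Step 2: Q = I^2 * R = 5.74^2 * 0.0115 = 32.948 * 0.0115 = 0.3789 W

0.3789 W


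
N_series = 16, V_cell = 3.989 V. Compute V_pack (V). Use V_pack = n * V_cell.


Series voltages add: 16 * 3.989 V = 63.824 V

63.824 V


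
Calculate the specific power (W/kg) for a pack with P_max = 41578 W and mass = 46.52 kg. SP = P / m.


Specific power = 41578 W / 46.52 kg = 893.8 W/kg

893.8 W/kg


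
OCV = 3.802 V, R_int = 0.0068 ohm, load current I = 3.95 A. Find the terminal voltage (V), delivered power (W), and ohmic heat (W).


Step 1: V_terminal = OCV - I*R = 3.802 - 3.95 * 0.0068 = 3.7751 V
Step 2: P_out = V_terminal * I = 3.7751 * 3.95 = 14.91 W
Step 3: Q = I^2 * R = 3.95^2 * 0.0068 = 0.1061 W

V=3.7751 V, P=14.91 W, Q=0.1061 W


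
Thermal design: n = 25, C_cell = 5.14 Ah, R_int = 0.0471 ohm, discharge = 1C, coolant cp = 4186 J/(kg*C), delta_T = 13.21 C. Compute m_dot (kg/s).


Step 1: I = 1 * 5.14 = 5.14 A
Step 2: Q_cell = I^2 * R = 5.14^2 * 0.0471 = 1.2444 W
Step 3: Q_total = 25 * 1.2444 = 31.11 W
Step 4: m_dot = Q_total / (cp * dT) = 31.11 / (4186 * 13.21) = 5.626e-04 kg/s

5.626e-04 kg/s


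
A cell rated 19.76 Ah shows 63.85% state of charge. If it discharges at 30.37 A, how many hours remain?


Step 1: remaining = SOC/100 * C_total = 63.85/100 * 19.76 = 12.617 Ah
Step 2: t = remaining / I = 12.617 / 30.37 = 0.4154 hr

0.4154 hr


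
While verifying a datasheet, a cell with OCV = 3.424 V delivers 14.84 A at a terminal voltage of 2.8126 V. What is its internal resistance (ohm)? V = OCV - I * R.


R = (OCV - V) / I = (3.424 - 2.8126) / 14.84 = 0.04120 ohm

0.04120 ohm


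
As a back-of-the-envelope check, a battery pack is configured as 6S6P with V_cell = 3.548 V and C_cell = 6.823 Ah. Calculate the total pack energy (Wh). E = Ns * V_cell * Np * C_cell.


V_pack = 6 * 3.548 = 21.288 V
C_pack = 6 * 6.823 = 40.938 Ah
E = V_pack * C_pack = 21.288 * 40.938 = 871.5 Wh

871.5 Wh


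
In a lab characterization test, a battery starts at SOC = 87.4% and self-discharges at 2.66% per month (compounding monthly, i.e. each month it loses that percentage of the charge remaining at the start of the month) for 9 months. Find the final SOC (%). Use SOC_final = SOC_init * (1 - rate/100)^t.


decay = (1 - 2.66/100)^9 = 0.78455
SOC_final = 87.4 * 0.78455 = 68.57%

68.57%


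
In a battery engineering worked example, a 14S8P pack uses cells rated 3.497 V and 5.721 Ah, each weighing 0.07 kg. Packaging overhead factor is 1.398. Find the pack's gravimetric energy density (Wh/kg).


Step 1: V_pack = 14 * 3.497 = 48.958 V
Step 2: C_pack = 8 * 5.721 = 45.768 Ah
Step 3: E_pack = V_pack * C_pack = 48.958 * 45.768 = 2240.7 Wh
Step 4: m_pack = 14 * 8 * 0.07 * 1.398 = 10.96 kg
Step 5: ED = E_pack / m_pack = 2240.7 / 10.96 = 204.4 Wh/kg

204.4 Wh/kg


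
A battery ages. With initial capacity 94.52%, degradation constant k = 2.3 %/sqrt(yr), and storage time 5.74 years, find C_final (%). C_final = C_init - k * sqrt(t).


sqrt(t) = sqrt(5.74) = 2.3958
C_final = 94.52 - 2.3 * 2.3958 = 89.01%

89.01%


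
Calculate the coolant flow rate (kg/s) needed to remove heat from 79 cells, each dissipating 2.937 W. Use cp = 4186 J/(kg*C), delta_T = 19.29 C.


Step 1: Total heat Q = 79 * 2.937 W = 232.02 W
Step 2: denom = cp * dT = 4186 * 19.29 = 80748
Step 3: m_dot = 232.02 / 80748 = 0.002873 kg/s

0.002873 kg/s
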